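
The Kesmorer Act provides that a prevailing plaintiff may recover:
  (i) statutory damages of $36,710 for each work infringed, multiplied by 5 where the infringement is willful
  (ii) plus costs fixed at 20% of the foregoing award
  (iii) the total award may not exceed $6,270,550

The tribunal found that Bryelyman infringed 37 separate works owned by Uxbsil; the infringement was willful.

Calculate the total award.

$6,270,550

Statutory damages: 37 × $36,710 = $1,358,270
Multiplied by 5: 5 × $1,358,270 = $6,791,350
Costs: 20% of $6,791,350 = $1,358,270
Award plus costs: $6,791,350 + $1,358,270 = $8,149,620
Cap at $6,270,550: $8,149,620 exceeds the cap → $6,270,550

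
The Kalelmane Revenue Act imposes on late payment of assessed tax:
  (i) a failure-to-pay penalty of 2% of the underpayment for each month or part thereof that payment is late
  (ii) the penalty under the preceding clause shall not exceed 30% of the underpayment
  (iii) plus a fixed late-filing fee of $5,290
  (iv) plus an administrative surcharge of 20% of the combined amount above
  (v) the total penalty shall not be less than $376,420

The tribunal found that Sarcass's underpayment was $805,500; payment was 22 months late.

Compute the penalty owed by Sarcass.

Accrued rate: 2% × 22 = 44%, capped at 30% → 30%
Failure-to-pay penalty: 30% of $805,500 = $241,650
Penalty before surcharge: $241,650 + $5,290 = $246,940
Administrative surcharge: 20% of $246,940 = $49,388
Total penalty: $246,940 + $49,388 = $296,328
Minimum $376,420: $296,328 is below the minimum → $376,420

$376,420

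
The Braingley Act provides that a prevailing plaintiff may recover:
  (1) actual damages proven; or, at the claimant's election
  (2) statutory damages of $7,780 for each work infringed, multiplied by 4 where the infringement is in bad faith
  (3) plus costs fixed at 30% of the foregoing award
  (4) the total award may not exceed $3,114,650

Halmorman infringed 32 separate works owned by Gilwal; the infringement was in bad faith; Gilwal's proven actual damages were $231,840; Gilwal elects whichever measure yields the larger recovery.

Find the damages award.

Award: $1,294,592

Statutory damages: 32 × $7,780 = $248,960
Multiplied by 4: 4 × $248,960 = $995,840
Greater of actual damages ($231,840) or enhanced statutory damages ($995,840): $995,840
Costs: 30% of $995,840 = $298,752
Award plus costs: $995,840 + $298,752 = $1,294,592
Cap at $3,114,650: $1,294,592 is within the cap, no reduction.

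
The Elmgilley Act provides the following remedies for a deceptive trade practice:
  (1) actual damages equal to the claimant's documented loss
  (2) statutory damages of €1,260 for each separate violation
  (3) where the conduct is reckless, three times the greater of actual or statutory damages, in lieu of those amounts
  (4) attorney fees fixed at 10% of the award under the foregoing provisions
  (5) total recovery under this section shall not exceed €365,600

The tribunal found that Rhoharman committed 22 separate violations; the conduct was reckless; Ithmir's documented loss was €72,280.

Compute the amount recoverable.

Statutory damages: 22 × €1,260 = €27,720
Greater of actual damages (€72,280) or statutory damages (€27,720): €72,280
Trebled: 3 × €72,280 = €216,840
Attorney fees: 10% of €216,840 = €21,684
Total before cap: €216,840 + €21,684 = €238,524
Cap at €365,600: €238,524 is within the cap, no reduction.

€238,524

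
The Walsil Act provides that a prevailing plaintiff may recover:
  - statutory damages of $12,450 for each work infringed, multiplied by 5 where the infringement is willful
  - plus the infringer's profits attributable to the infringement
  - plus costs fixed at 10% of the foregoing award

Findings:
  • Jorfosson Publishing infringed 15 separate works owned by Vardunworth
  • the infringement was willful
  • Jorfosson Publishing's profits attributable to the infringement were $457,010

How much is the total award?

Statutory damages: 15 × $12,450 = $186,750
Multiplied by 5: 5 × $186,750 = $933,750
Combined award: $933,750 + $457,010 = $1,390,760
Costs: 10% of $1,390,760 = $139,076
Award plus costs: $1,390,760 + $139,076 = $1,529,836

Award: $1,529,836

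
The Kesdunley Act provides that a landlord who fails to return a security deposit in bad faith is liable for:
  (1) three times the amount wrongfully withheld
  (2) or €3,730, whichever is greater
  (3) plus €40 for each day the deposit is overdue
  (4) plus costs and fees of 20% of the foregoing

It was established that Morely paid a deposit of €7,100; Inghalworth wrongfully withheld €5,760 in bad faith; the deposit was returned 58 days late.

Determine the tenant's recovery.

Recovery: €23,520

Trebled: 3 × €5,760 = €17,280
Minimum €3,730: €17,280 meets the minimum, no increase.
Late-return penalty: 58 × €40 = €2,320
Damages plus late penalty: €17,280 + €2,320 = €19,600
Costs and fees: 20% of €19,600 = €3,920
Total recovery: €19,600 + €3,920 = €23,520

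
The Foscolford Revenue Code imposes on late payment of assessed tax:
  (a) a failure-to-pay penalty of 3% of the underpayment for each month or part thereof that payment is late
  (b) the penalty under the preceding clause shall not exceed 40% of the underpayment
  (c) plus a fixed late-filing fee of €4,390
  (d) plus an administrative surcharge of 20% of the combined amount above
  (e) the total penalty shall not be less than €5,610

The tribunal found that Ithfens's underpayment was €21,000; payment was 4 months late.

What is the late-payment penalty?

Accrued rate: 3% × 4 = 12%, capped at 40% → 12%
Failure-to-pay penalty: 12% of €21,000 = €2,520
Penalty before surcharge: €2,520 + €4,390 = €6,910
Administrative surcharge: 20% of €6,910 = €1,382
Total penalty: €6,910 + €1,382 = €8,292
Minimum €5,610: €8,292 meets the minimum, no increase.

€8,292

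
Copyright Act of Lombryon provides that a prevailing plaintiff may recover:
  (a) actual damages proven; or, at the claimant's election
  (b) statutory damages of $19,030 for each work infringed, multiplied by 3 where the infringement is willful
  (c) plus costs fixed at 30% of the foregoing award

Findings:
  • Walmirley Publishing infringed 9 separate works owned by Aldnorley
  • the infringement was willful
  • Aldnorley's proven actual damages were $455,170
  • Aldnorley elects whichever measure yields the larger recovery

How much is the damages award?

$667,953

Statutory damages: 9 × $19,030 = $171,270
Trebled: 3 × $171,270 = $513,810
Greater of actual damages ($455,170) or enhanced statutory damages ($513,810): $513,810
Costs: 30% of $513,810 = $154,143
Award plus costs: $513,810 + $154,143 = $667,953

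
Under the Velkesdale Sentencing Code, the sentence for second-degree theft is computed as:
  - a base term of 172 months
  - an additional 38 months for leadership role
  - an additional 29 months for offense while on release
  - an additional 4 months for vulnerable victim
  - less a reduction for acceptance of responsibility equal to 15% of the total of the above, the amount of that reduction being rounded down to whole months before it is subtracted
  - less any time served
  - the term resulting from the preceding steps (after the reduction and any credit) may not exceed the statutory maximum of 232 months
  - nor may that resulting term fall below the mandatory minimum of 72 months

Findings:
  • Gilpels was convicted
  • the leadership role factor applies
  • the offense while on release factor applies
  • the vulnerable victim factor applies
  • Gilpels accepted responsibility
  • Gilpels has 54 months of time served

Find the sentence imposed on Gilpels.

Leadership role enhancement: +38 months
Offense while on release enhancement: +29 months
Vulnerable victim enhancement: +4 months
Adjusted term: 172 months + 38 months + 29 months + 4 months = 243 months
Acceptance of responsibility reduction: 15% of 243 months = 36 months (rounded down)
After reduction: 243 − 36 = 207 months
Less time served: 207 months − 54 months = 153 months
Cap at 232 months: 153 months is within the cap, no reduction.
Minimum 72 months: 153 months meets the minimum, no increase.

153 months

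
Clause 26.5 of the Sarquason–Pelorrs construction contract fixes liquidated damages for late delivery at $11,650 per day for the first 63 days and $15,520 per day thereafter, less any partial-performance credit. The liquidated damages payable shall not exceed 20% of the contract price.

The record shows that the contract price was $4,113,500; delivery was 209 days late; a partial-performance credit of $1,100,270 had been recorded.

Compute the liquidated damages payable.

$822,700

First 63 days: 63 × $11,650 = $733,950
Remaining days: (209 − 63) × $15,520 = $2,265,920
Accrued per-day damages: $733,950 + $2,265,920 = $2,999,870
Less partial-performance credit: $2,999,870 − $1,100,270 = $1,899,600
Cap: 20% of $4,113,500 = $822,700
Cap at $822,700: $1,899,600 exceeds the cap → $822,700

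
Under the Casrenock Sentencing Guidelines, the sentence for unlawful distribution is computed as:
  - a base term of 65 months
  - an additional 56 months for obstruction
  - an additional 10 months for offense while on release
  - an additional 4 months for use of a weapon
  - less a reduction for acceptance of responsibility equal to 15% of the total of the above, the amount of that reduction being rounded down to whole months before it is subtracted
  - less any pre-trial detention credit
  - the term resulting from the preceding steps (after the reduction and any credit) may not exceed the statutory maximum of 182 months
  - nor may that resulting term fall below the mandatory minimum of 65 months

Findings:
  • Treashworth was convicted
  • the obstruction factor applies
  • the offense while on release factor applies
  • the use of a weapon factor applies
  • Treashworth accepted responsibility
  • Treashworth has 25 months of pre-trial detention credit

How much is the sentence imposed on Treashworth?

Obstruction enhancement: +56 months
Offense while on release enhancement: +10 months
Use of a weapon enhancement: +4 months
Adjusted term: 65 months + 56 months + 10 months + 4 months = 135 months
Acceptance of responsibility reduction: 15% of 135 months = 20 months (rounded down)
After reduction: 135 − 20 = 115 months
Less pre-trial detention credit: 115 months − 25 months = 90 months
Cap at 182 months: 90 months is within the cap, no reduction.
Minimum 65 months: 90 months meets the minimum, no increase.

Sentence: 90 months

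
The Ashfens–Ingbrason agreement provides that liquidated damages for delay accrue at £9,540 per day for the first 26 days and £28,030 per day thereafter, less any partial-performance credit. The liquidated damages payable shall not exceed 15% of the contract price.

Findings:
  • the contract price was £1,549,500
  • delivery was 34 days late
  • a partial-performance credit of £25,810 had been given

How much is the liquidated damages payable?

Liquidated damages: £232,425

First 26 days: 26 × £9,540 = £248,040
Remaining days: (34 − 26) × £28,030 = £224,240
Accrued per-day damages: £248,040 + £224,240 = £472,280
Less partial-performance credit: £472,280 − £25,810 = £446,470
Cap: 15% of £1,549,500 = £232,425
Cap at £232,425: £446,470 exceeds the cap → £232,425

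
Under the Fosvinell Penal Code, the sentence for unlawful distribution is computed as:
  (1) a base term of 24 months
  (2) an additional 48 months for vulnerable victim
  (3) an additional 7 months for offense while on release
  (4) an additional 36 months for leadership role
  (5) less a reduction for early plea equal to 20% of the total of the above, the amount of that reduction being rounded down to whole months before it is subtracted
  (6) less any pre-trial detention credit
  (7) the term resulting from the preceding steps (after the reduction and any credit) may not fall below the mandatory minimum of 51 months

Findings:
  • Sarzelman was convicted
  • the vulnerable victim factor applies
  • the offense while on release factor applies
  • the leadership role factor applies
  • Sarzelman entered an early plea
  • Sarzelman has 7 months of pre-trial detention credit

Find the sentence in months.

Vulnerable victim enhancement: +48 months
Offense while on release enhancement: +7 months
Leadership role enhancement: +36 months
Adjusted term: 24 months + 48 months + 7 months + 36 months = 115 months
Early plea reduction: 20% of 115 months = 23 months (rounded down)
After reduction: 115 − 23 = 92 months
Less pre-trial detention credit: 92 months − 7 months = 85 months
Minimum 51 months: 85 months meets the minimum, no increase.

85 months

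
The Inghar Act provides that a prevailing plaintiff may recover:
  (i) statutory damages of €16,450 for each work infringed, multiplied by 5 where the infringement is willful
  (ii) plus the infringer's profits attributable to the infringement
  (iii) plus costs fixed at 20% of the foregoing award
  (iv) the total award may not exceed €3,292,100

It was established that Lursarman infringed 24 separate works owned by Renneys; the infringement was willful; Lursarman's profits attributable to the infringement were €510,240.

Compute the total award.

Statutory damages: 24 × €16,450 = €394,800
Multiplied by 5: 5 × €394,800 = €1,974,000
Combined award: €1,974,000 + €510,240 = €2,484,240
Costs: 20% of €2,484,240 = €496,848
Award plus costs: €2,484,240 + €496,848 = €2,981,088
Cap at €3,292,100: €2,981,088 is within the cap, no reduction.

€2,981,088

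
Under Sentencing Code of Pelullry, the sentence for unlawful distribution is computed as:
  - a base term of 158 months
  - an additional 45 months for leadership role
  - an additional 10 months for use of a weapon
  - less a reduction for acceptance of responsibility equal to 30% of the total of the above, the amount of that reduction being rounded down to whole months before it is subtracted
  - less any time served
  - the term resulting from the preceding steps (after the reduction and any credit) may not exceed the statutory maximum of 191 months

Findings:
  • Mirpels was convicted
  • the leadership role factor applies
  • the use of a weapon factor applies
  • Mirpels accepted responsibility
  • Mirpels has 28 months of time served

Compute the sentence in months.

122 months

Leadership role enhancement: +45 months
Use of a weapon enhancement: +10 months
Adjusted term: 158 months + 45 months + 10 months = 213 months
Acceptance of responsibility reduction: 30% of 213 months = 63 months (rounded down)
After reduction: 213 − 63 = 150 months
Less time served: 150 months − 28 months = 122 months
Cap at 191 months: 122 months is within the cap, no reduction.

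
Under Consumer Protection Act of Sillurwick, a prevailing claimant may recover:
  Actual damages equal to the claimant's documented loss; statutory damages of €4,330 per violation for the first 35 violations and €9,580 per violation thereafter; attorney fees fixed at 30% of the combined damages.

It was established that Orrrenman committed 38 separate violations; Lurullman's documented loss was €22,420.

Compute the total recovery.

€263,523

First 35 violations: 35 × €4,330 = €151,550
Remaining violations: (38 − 35) × €9,580 = €28,740
Statutory damages: €151,550 + €28,740 = €180,290
Combined damages: €22,420 + €180,290 = €202,710
Attorney fees: 30% of €202,710 = €60,813
Total recovery: €202,710 + €60,813 = €263,523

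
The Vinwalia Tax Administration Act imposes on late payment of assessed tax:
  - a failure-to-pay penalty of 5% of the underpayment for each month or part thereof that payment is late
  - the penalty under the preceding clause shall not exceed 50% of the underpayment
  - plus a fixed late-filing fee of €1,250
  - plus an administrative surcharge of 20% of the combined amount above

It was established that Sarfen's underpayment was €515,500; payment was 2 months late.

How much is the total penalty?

€63,360

Accrued rate: 5% × 2 = 10%, capped at 50% → 10%
Failure-to-pay penalty: 10% of €515,500 = €51,550
Penalty before surcharge: €51,550 + €1,250 = €52,800
Administrative surcharge: 20% of €52,800 = €10,560
Total penalty: €52,800 + €10,560 = €63,360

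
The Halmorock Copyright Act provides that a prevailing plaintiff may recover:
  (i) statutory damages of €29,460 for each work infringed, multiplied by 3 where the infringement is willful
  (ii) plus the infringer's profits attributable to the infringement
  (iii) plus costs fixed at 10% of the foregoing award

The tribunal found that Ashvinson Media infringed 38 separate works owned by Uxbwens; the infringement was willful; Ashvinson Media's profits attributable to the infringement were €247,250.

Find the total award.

Statutory damages: 38 × €29,460 = €1,119,480
Trebled: 3 × €1,119,480 = €3,358,440
Combined award: €3,358,440 + €247,250 = €3,605,690
Costs: 10% of €3,605,690 = €360,569
Award plus costs: €3,605,690 + €360,569 = €3,966,259

€3,966,259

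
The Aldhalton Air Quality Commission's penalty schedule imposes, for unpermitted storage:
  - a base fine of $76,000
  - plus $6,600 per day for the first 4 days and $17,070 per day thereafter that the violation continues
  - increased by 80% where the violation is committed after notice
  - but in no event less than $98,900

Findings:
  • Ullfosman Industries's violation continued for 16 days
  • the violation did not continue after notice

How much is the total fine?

First 4 days: 4 × $6,600 = $26,400
Remaining days: (16 − 4) × $17,070 = $204,840
Per-day component: $26,400 + $204,840 = $231,240
Base plus per-day: $76,000 + $231,240 = $307,240
The violation did not continue after notice: no 80% increase.
Minimum $98,900: $307,240 meets the minimum, no increase.

$307,240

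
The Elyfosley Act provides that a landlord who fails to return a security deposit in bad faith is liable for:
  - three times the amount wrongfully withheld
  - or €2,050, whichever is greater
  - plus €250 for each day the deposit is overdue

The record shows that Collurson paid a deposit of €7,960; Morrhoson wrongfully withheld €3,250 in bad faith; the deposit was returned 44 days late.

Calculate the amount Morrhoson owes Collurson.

Trebled: 3 × €3,250 = €9,750
Minimum €2,050: €9,750 meets the minimum, no increase.
Late-return penalty: 44 × €250 = €11,000
Damages plus late penalty: €9,750 + €11,000 = €20,750

Recovery: €20,750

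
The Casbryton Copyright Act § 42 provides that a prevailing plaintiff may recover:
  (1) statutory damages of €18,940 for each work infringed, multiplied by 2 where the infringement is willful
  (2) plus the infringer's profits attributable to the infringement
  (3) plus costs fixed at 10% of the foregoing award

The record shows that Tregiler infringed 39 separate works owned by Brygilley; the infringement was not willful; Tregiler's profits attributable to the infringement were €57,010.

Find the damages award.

€875,237

Statutory damages: 39 × €18,940 = €738,660
Infringement not willful: no ×2 enhancement.
Combined award: €738,660 + €57,010 = €795,670
Costs: 10% of €795,670 = €79,567
Award plus costs: €795,670 + €79,567 = €875,237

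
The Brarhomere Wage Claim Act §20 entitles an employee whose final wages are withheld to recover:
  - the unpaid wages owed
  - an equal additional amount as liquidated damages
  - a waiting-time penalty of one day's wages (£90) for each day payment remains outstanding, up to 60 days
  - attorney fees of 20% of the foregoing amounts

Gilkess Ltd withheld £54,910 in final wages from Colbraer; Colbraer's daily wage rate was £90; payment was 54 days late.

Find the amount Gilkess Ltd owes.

£137,616

Liquidated damages (equal amount): £54,910
Penalty days: min(54, 60) = 54
Waiting-time penalty: 54 × £90 = £4,860
Subtotal: £54,910 + £54,910 + £4,860 = £114,680
Attorney fees: 20% of £114,680 = £22,936
Total award: £114,680 + £22,936 = £137,616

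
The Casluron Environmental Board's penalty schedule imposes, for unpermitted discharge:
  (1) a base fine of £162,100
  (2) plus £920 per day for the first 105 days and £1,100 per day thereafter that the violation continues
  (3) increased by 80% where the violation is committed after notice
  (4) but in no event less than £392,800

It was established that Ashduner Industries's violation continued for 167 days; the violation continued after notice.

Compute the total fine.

£588,420

First 105 days: 105 × £920 = £96,600
Remaining days: (167 − 105) × £1,100 = £68,200
Per-day component: £96,600 + £68,200 = £164,800
Base plus per-day: £162,100 + £164,800 = £326,900
Enhancement: 80% of £326,900 = £261,520
Enhanced fine: £326,900 + £261,520 = £588,420
Minimum £392,800: £588,420 meets the minimum, no increase.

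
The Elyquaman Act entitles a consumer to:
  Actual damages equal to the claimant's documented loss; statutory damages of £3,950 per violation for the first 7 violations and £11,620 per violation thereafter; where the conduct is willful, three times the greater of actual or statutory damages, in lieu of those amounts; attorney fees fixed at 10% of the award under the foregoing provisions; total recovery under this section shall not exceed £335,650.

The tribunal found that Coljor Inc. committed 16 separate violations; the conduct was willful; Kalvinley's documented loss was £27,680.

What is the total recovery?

First 7 violations: 7 × £3,950 = £27,650
Remaining violations: (16 − 7) × £11,620 = £104,580
Statutory damages: £27,650 + £104,580 = £132,230
Greater of actual damages (£27,680) or statutory damages (£132,230): £132,230
Trebled: 3 × £132,230 = £396,690
Attorney fees: 10% of £396,690 = £39,669
Total before cap: £396,690 + £39,669 = £436,359
Cap at £335,650: £436,359 exceeds the cap → £335,650

Total recovery: £335,650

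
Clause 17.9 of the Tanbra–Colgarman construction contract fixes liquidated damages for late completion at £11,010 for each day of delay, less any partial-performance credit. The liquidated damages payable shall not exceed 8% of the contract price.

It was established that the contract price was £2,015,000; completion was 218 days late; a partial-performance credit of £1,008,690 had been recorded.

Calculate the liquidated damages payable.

Per-day damages: 218 × £11,010 = £2,400,180
Less partial-performance credit: £2,400,180 − £1,008,690 = £1,391,490
Cap: 8% of £2,015,000 = £161,200
Cap at £161,200: £1,391,490 exceeds the cap → £161,200

£161,200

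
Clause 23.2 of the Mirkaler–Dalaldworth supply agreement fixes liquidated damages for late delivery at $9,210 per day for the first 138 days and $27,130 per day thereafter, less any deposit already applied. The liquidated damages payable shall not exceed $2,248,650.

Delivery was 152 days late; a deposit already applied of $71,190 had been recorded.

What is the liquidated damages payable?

First 138 days: 138 × $9,210 = $1,270,980
Remaining days: (152 − 138) × $27,130 = $379,820
Accrued per-day damages: $1,270,980 + $379,820 = $1,650,800
Less deposit already applied: $1,650,800 − $71,190 = $1,579,610
Cap at $2,248,650: $1,579,610 is within the cap, no reduction.

$1,579,610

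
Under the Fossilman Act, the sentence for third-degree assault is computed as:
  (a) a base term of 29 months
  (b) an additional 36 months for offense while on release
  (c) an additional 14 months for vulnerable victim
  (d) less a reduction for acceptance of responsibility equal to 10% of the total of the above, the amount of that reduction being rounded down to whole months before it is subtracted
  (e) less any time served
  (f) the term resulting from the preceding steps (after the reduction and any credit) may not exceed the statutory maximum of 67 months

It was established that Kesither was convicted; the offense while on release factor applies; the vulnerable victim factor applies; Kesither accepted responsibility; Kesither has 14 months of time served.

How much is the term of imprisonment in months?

58 months

Offense while on release enhancement: +36 months
Vulnerable victim enhancement: +14 months
Adjusted term: 29 months + 36 months + 14 months = 79 months
Acceptance of responsibility reduction: 10% of 79 months = 7 months (rounded down)
After reduction: 79 − 7 = 72 months
Less time served: 72 months − 14 months = 58 months
Cap at 67 months: 58 months is within the cap, no reduction.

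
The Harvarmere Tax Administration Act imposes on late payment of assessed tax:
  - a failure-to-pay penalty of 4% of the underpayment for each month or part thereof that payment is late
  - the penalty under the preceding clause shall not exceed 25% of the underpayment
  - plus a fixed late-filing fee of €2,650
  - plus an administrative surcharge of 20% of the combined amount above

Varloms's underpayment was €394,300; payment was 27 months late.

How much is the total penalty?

€121,470

Accrued rate: 4% × 27 = 108%, capped at 25% → 25%
Failure-to-pay penalty: 25% of €394,300 = €98,575
Penalty before surcharge: €98,575 + €2,650 = €101,225
Administrative surcharge: 20% of €101,225 = €20,245
Total penalty: €101,225 + €20,245 = €121,470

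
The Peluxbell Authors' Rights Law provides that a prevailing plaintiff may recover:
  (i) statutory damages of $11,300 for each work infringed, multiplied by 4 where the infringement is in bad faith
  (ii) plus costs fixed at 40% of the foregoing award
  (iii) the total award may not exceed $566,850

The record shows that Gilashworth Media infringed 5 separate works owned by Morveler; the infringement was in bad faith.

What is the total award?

$316,400

Statutory damages: 5 × $11,300 = $56,500
Multiplied by 4: 4 × $56,500 = $226,000
Costs: 40% of $226,000 = $90,400
Award plus costs: $226,000 + $90,400 = $316,400
Cap at $566,850: $316,400 is within the cap, no reduction.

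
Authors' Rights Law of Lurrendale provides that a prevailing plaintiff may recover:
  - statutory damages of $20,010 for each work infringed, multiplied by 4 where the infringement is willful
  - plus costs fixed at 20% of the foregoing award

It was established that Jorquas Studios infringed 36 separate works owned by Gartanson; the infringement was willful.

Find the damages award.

$3,457,728

Statutory damages: 36 × $20,010 = $720,360
Multiplied by 4: 4 × $720,360 = $2,881,440
Costs: 20% of $2,881,440 = $576,288
Award plus costs: $2,881,440 + $576,288 = $3,457,728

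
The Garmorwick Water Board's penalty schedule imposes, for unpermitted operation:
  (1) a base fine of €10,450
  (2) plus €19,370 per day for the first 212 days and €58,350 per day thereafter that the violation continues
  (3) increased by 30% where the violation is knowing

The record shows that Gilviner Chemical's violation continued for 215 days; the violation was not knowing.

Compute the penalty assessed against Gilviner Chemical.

€4,291,940

First 212 days: 212 × €19,370 = €4,106,440
Remaining days: (215 − 212) × €58,350 = €175,050
Per-day component: €4,106,440 + €175,050 = €4,281,490
Base plus per-day: €10,450 + €4,281,490 = €4,291,940
The violation was not knowing: no 30% increase.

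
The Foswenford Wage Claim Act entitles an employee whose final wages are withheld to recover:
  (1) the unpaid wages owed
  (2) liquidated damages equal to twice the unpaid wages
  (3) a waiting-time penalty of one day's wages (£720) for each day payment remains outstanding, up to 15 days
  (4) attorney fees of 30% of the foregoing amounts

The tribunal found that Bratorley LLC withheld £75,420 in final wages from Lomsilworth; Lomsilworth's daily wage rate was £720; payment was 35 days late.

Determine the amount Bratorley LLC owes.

Total award: £308,178

Doubled: 2 × £75,420 = £150,840
Penalty days: min(35, 15) = 15
Waiting-time penalty: 15 × £720 = £10,800
Subtotal: £75,420 + £150,840 + £10,800 = £237,060
Attorney fees: 30% of £237,060 = £71,118
Total award: £237,060 + £71,118 = £308,178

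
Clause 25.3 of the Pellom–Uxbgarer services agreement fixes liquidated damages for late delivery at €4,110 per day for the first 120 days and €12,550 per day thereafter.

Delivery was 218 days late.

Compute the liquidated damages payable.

First 120 days: 120 × €4,110 = €493,200
Remaining days: (218 − 120) × €12,550 = €1,229,900
Accrued per-day damages: €493,200 + €1,229,900 = €1,723,100

€1,723,100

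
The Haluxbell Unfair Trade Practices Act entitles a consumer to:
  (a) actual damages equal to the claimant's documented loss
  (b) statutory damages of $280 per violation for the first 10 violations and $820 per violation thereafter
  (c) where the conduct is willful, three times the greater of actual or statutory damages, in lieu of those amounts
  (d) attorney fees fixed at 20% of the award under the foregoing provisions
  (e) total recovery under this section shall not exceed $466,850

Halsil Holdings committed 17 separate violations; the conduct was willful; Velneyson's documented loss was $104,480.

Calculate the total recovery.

First 10 violations: 10 × $280 = $2,800
Remaining violations: (17 − 10) × $820 = $5,740
Statutory damages: $2,800 + $5,740 = $8,540
Greater of actual damages ($104,480) or statutory damages ($8,540): $104,480
Trebled: 3 × $104,480 = $313,440
Attorney fees: 20% of $313,440 = $62,688
Total before cap: $313,440 + $62,688 = $376,128
Cap at $466,850: $376,128 is within the cap, no reduction.

$376,128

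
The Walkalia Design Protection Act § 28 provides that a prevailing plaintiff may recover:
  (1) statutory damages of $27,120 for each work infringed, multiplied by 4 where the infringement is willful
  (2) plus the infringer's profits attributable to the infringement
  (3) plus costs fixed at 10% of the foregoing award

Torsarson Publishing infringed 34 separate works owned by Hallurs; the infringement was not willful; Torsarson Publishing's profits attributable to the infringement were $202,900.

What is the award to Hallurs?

Statutory damages: 34 × $27,120 = $922,080
Infringement not willful: no ×4 enhancement.
Combined award: $922,080 + $202,900 = $1,124,980
Costs: 10% of $1,124,980 = $112,498
Award plus costs: $1,124,980 + $112,498 = $1,237,478

$1,237,478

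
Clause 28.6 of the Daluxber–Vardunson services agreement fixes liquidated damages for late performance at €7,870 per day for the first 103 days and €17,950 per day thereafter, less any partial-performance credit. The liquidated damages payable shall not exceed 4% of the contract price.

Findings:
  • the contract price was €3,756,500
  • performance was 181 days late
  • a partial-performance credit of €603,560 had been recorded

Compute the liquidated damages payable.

€150,260

First 103 days: 103 × €7,870 = €810,610
Remaining days: (181 − 103) × €17,950 = €1,400,100
Accrued per-day damages: €810,610 + €1,400,100 = €2,210,710
Less partial-performance credit: €2,210,710 − €603,560 = €1,607,150
Cap: 4% of €3,756,500 = €150,260
Cap at €150,260: €1,607,150 exceeds the cap → €150,260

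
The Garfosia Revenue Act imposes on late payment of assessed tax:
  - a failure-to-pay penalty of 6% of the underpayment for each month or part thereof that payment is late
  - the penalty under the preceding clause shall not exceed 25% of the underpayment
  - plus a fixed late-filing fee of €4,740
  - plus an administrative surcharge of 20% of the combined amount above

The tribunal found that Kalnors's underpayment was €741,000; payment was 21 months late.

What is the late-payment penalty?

Accrued rate: 6% × 21 = 126%, capped at 25% → 25%
Failure-to-pay penalty: 25% of €741,000 = €185,250
Penalty before surcharge: €185,250 + €4,740 = €189,990
Administrative surcharge: 20% of €189,990 = €37,998
Total penalty: €189,990 + €37,998 = €227,988

Penalty: €227,988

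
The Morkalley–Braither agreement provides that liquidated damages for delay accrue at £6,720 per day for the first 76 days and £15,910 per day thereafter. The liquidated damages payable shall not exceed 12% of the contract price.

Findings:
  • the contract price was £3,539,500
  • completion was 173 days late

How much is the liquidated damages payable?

First 76 days: 76 × £6,720 = £510,720
Remaining days: (173 − 76) × £15,910 = £1,543,270
Accrued per-day damages: £510,720 + £1,543,270 = £2,053,990
Cap: 12% of £3,539,500 = £424,740
Cap at £424,740: £2,053,990 exceeds the cap → £424,740

£424,740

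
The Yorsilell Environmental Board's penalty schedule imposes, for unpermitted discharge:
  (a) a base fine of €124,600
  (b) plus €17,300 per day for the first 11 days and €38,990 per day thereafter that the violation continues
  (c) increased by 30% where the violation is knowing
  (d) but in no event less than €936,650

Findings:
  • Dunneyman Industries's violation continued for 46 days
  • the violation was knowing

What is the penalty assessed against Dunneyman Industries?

Civil penalty: €2,183,415

First 11 days: 11 × €17,300 = €190,300
Remaining days: (46 − 11) × €38,990 = €1,364,650
Per-day component: €190,300 + €1,364,650 = €1,554,950
Base plus per-day: €124,600 + €1,554,950 = €1,679,550
Enhancement: 30% of €1,679,550 = €503,865
Enhanced fine: €1,679,550 + €503,865 = €2,183,415
Minimum €936,650: €2,183,415 meets the minimum, no increase.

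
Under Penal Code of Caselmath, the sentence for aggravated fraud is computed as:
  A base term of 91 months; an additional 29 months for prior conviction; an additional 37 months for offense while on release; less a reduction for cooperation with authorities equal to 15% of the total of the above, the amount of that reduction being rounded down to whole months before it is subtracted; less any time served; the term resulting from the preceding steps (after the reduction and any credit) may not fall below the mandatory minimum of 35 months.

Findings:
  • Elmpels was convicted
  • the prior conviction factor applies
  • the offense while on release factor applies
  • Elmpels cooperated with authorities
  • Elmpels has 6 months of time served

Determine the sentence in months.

Prior conviction enhancement: +29 months
Offense while on release enhancement: +37 months
Adjusted term: 91 months + 29 months + 37 months = 157 months
Cooperation with authorities reduction: 15% of 157 months = 23 months (rounded down)
After reduction: 157 − 23 = 134 months
Less time served: 134 months − 6 months = 128 months
Minimum 35 months: 128 months meets the minimum, no increase.

128 months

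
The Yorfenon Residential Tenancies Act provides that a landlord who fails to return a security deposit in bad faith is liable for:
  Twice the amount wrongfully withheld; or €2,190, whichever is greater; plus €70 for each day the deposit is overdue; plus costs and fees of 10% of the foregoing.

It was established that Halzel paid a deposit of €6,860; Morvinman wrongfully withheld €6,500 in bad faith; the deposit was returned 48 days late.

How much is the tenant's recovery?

Doubled: 2 × €6,500 = €13,000
Minimum €2,190: €13,000 meets the minimum, no increase.
Late-return penalty: 48 × €70 = €3,360
Damages plus late penalty: €13,000 + €3,360 = €16,360
Costs and fees: 10% of €16,360 = €1,636
Total recovery: €16,360 + €1,636 = €17,996

€17,996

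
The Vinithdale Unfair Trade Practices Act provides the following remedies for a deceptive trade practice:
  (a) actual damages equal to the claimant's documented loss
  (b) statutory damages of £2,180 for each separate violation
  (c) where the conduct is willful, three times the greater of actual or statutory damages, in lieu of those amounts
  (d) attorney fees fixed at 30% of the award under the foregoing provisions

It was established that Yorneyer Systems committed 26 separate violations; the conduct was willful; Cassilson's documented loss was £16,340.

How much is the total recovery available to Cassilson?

Statutory damages: 26 × £2,180 = £56,680
Greater of actual damages (£16,340) or statutory damages (£56,680): £56,680
Trebled: 3 × £56,680 = £170,040
Attorney fees: 30% of £170,040 = £51,012
Total recovery: £170,040 + £51,012 = £221,052

£221,052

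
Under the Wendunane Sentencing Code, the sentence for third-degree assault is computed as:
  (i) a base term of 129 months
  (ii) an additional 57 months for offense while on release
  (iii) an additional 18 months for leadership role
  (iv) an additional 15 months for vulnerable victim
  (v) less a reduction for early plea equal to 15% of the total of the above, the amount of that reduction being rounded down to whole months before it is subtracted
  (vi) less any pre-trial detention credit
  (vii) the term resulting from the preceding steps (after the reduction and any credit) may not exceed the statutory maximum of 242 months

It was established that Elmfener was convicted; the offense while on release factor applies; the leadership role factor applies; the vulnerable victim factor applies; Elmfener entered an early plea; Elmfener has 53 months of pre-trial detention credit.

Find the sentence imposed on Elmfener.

Sentence: 134 months

Offense while on release enhancement: +57 months
Leadership role enhancement: +18 months
Vulnerable victim enhancement: +15 months
Adjusted term: 129 months + 57 months + 18 months + 15 months = 219 months
Early plea reduction: 15% of 219 months = 32 months (rounded down)
After reduction: 219 − 32 = 187 months
Less pre-trial detention credit: 187 months − 53 months = 134 months
Cap at 242 months: 134 months is within the cap, no reduction.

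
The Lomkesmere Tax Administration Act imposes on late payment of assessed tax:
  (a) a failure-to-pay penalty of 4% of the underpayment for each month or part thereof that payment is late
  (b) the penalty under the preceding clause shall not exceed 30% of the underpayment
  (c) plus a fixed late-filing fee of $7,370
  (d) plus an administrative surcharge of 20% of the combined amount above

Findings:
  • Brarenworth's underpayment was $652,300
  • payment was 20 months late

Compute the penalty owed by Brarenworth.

Accrued rate: 4% × 20 = 80%, capped at 30% → 30%
Failure-to-pay penalty: 30% of $652,300 = $195,690
Penalty before surcharge: $195,690 + $7,370 = $203,060
Administrative surcharge: 20% of $203,060 = $40,612
Total penalty: $203,060 + $40,612 = $243,672

$243,672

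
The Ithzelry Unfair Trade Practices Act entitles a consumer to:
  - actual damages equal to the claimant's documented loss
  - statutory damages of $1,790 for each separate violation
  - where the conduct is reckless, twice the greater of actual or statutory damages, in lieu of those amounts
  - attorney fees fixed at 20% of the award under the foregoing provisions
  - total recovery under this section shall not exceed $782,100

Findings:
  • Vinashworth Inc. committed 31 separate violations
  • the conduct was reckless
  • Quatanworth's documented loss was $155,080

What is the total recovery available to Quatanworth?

$372,192

Statutory damages: 31 × $1,790 = $55,490
Greater of actual damages ($155,080) or statutory damages ($55,490): $155,080
Doubled: 2 × $155,080 = $310,160
Attorney fees: 20% of $310,160 = $62,032
Total before cap: $310,160 + $62,032 = $372,192
Cap at $782,100: $372,192 is within the cap, no reduction.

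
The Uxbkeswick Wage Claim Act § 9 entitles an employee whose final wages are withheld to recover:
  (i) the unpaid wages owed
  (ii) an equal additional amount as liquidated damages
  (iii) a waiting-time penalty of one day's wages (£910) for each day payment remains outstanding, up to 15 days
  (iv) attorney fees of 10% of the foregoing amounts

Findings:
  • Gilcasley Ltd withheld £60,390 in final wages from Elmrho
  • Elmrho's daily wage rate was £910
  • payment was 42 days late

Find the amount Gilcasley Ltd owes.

Liquidated damages (equal amount): £60,390
Penalty days: min(42, 15) = 15
Waiting-time penalty: 15 × £910 = £13,650
Subtotal: £60,390 + £60,390 + £13,650 = £134,430
Attorney fees: 10% of £134,430 = £13,443
Total award: £134,430 + £13,443 = £147,873

£147,873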